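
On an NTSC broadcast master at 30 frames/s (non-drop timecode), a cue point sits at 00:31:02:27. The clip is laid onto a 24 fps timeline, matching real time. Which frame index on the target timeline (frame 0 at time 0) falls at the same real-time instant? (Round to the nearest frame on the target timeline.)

frame 44710

Source frame index: (0×3600 + 31×60 + 2) × 30 + 27 = 55887.
Real time: 55887 / (30) = 18629/10 s.
Target frame: (18629/10) × (24) = 223548/5 ≈ 44709.600 → 44710.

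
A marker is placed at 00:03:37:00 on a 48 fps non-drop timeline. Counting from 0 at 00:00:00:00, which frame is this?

Total seconds to the label: (0 × 3600 + 3 × 60 + 37) = 217.
Frame index = 217 × 48 + 0 = 10416.

10416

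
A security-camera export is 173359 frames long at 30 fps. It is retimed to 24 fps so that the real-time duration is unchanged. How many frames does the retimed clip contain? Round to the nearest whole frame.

138687 frames

Frames at target rate = 173359 × (24) / (30) = 693436/5 ≈ 138687.200.
Nearest whole frame: 138687.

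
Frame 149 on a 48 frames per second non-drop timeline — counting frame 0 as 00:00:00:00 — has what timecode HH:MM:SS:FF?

00:00:03:05

149 ÷ 48 = 3 full seconds, remainder 5 frames.
3 s = 0 h 0 min 3 s.
Timecode: 00:00:03:05.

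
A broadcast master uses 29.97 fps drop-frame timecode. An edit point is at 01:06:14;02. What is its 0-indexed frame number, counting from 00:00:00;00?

As if non-drop at 30 labels/s: (1 × 3600 + 6 × 60 + 14) × 30 + 2 = 119222.
Minute boundaries passed: 66; those not divisible by 10: 66 − 6 = 60; dropped labels = 2 × 60 = 120.
Actual frame index = 119222 − 120 = 119102.

119102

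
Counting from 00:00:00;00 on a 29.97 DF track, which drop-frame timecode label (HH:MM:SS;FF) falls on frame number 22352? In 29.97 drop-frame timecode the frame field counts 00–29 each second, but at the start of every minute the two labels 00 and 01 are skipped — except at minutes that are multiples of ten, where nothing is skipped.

00:12:25;24

Each 10-minute DF block holds 10 × 60 × 30 − 9 × 2 = 17982 frames. 22352 ÷ 17982 → 1 full block, remainder 4370.
Within the partial block the first minute is 1800 frames and each further minute 1798, so 2 further minute boundaries passed. Total skipped labels = 18 × 1 + 2 × 2 = 22.
Non-drop label index = 22352 + 22 = 22374; at 30 labels/s that is 00:12:25:24, i.e. DF 00:12:25;24.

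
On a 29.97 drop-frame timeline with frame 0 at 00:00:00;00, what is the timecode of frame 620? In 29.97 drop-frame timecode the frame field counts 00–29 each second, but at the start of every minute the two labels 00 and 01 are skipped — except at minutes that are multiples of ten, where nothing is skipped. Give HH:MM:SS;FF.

Ten DF minutes hold 17982 frames, so frame 620 lies in block 0 (frames 0–17981) with 620 frames into that block.
The block's first minute is 1800 frames and the rest 1798 each; 620 frames reaches minute 0, so 0 × 18 + 0 × 2 = 0 labels have been skipped so far.
Adding those back, label number 620 + 0 = 620 at 30 labels/s is 20 s + 20 f = 0 h 0 min 20 s frame 20, i.e. 00:00:20;20.

00:00:20;20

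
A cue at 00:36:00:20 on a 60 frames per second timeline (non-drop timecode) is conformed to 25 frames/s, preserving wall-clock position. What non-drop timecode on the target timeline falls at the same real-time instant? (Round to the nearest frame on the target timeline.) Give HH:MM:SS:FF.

Source frame index: (0×3600 + 36×60 + 0) × 60 + 20 = 129620.
Real time: 129620 / (60) = 6481/3 s.
Target frame: (6481/3) × (25) = 162025/3 ≈ 54008.333 → 54008.
At 25 labels/s: frame 54008 → 00:36:00:08.

00:36:00:08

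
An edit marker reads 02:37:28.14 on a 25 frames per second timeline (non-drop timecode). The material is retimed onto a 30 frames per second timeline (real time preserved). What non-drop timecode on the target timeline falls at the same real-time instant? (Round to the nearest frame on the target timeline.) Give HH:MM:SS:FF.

Source frame index: (2×3600 + 37×60 + 28) × 25 + 14 = 236214.
Real time: 236214 / (25) = 236214/25 s.
Target frame: (236214/25) × (30) = 1417284/5 ≈ 283456.800 → 283457.
At 30 labels/s: frame 283457 → 02:37:28:17.

02:37:28:17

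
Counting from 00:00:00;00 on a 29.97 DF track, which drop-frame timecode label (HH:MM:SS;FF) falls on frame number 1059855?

Each 10-minute DF block holds 10 × 60 × 30 − 9 × 2 = 17982 frames. 1059855 ÷ 17982 → 58 full blocks, remainder 16899.
Within the partial block the first minute is 1800 frames and each further minute 1798, so 9 further minute boundaries passed. Total skipped labels = 18 × 58 + 2 × 9 = 1062.
Non-drop label index = 1059855 + 1062 = 1060917; at 30 labels/s that is 09:49:23:27, i.e. DF 09:49:23;27.

09:49:23;27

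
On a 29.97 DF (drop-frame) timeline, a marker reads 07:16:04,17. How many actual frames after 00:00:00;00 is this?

Complete 10-minute blocks: 43, each 17982 frames → 773226.
Remaining 6 whole minutes in the current block: 1800 + 5 × 1798 = 10790 frames.
Within the current minute: 4 × 30 + 17 − 2 = 135 (labels ;00/;01 skipped at this minute). Total = 773226 + 10790 + 135 = 784151.

784151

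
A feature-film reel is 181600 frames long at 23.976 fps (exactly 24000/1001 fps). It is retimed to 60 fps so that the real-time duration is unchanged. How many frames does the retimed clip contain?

454454 frames

Target frames = source frames × (target rate / source rate) = 181600 × (60)/(24000/1001) = 181600 × 1001/400 = 454454.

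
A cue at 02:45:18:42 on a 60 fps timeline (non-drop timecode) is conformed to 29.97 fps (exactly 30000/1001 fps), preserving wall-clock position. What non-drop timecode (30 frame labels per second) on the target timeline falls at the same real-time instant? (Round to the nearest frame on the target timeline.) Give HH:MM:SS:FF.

02:45:08:24

Source frame index: (2×3600 + 45×60 + 18) × 60 + 42 = 595122.
Real time: 595122 / (60) = 99187/10 s.
Target frame: (99187/10) × (30000/1001) = 27051000/91 ≈ 297263.736 → 297264.
At 30 labels/s: frame 297264 → 02:45:08:24.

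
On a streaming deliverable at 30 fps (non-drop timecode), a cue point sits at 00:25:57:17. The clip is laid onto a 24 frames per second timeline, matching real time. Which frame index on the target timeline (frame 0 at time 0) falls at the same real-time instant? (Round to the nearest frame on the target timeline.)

frame 37382

Source frame index: (0×3600 + 25×60 + 57) × 30 + 17 = 46727.
Real time: 46727 / (30) = 46727/30 s.
Target frame: (46727/30) × (24) = 186908/5 ≈ 37381.600 → 37382.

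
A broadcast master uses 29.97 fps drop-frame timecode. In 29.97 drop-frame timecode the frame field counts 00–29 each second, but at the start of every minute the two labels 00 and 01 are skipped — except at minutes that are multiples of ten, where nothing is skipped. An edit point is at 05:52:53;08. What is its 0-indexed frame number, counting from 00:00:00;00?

634564

As if non-drop at 30 labels/s: (5 × 3600 + 52 × 60 + 53) × 30 + 8 = 635198.
Minute boundaries passed: 352; those not divisible by 10: 352 − 35 = 317; dropped labels = 2 × 317 = 634.
Actual frame index = 635198 − 634 = 634564.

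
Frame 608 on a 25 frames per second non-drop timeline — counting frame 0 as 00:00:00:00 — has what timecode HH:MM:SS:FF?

608 ÷ 25 = 24 full seconds, remainder 8 frames.
24 s = 0 h 0 min 24 s.
Timecode: 00:00:24:08.

00:00:24:08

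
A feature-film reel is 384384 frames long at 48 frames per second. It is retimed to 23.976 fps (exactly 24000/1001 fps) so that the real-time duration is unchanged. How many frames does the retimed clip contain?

Target frames = source frames × (target rate / source rate) = 384384 × (24000/1001)/(48) = 384384 × 500/1001 = 192000.

192000 frames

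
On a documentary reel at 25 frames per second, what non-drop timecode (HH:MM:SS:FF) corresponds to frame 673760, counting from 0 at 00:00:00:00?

673760 ÷ 25 = 26950 full seconds, remainder 10 frames.
26950 s = 7 h 29 min 10 s.
Timecode: 07:29:10:10.

07:29:10:10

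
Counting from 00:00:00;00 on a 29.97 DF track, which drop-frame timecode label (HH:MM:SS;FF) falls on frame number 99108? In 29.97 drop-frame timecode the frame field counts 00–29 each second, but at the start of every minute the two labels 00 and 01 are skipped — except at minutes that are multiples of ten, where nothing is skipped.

00:55:06;28

Ten DF minutes hold 17982 frames, so frame 99108 lies in block 5 (frames 89910–107891) with 9198 frames into that block.
The block's first minute is 1800 frames and the rest 1798 each; 9198 frames reaches minute 5, so 5 × 18 + 5 × 2 = 100 labels have been skipped so far.
Adding those back, label number 99108 + 100 = 99208 at 30 labels/s is 3306 s + 28 f = 0 h 55 min 6 s frame 28, i.e. 00:55:06;28.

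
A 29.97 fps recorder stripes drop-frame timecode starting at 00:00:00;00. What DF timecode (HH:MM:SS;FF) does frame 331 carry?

Each 10-minute DF block holds 10 × 60 × 30 − 9 × 2 = 17982 frames. 331 ÷ 17982 → 0 full blocks, remainder 331.
Within the partial block the first minute is 1800 frames and each further minute 1798, so 0 further minute boundaries passed. Total skipped labels = 18 × 0 + 2 × 0 = 0.
Non-drop label index = 331 + 0 = 331; at 30 labels/s that is 00:00:11:01, i.e. DF 00:00:11;01.

00:00:11;01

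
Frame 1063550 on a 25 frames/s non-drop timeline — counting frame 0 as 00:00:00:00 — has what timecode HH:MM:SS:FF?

1063550 ÷ 25 = 42542 full seconds, remainder 0 frames.
42542 s = 11 h 49 min 2 s.
Timecode: 11:49:02:00.

11:49:02:00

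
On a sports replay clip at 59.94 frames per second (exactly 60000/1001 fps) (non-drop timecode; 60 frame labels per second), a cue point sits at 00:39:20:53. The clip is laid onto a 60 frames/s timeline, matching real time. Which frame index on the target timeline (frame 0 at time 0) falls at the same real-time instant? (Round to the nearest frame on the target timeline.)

frame 141795

Source frame index: (0×3600 + 39×60 + 20) × 60 + 53 = 141653.
Real time: 141653 / (60000/1001) = 141794653/60000 s.
Target frame: (141794653/60000) × (60) = 141794653/1000 ≈ 141794.653 → 141795.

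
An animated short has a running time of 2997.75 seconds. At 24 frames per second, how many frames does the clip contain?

Frames = 2997.75 × 24 = 71946.

71946 frames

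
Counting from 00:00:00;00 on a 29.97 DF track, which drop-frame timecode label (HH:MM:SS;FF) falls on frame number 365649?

Ten DF minutes hold 17982 frames, so frame 365649 lies in block 20 (frames 359640–377621) with 6009 frames into that block.
The block's first minute is 1800 frames and the rest 1798 each; 6009 frames reaches minute 3, so 20 × 18 + 3 × 2 = 366 labels have been skipped so far.
Adding those back, label number 365649 + 366 = 366015 at 30 labels/s is 12200 s + 15 f = 3 h 23 min 20 s frame 15, i.e. 03:23:20;15.

03:23:20;15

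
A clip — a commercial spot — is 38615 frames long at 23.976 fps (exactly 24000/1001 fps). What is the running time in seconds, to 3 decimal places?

Running time = 38615 × 1001/24000 = 7730723/4800 s ≈ 1610.567 s.

1610.567 seconds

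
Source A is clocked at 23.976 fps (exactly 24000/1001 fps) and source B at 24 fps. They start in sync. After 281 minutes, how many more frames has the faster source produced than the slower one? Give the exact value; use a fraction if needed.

404640/1001 frames

281 min = 16860 s.
A emits 24000/1001 × 16860 = 404640000/1001 frames; B emits 24 × 16860 = 404640.
Difference = 404640/1001 frames (≈ 404.2358); B is ahead of A.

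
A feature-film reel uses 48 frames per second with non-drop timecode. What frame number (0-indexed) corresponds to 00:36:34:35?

Total seconds to the label: (0 × 3600 + 36 × 60 + 34) = 2194.
Frame index = 2194 × 48 + 35 = 105347.

105347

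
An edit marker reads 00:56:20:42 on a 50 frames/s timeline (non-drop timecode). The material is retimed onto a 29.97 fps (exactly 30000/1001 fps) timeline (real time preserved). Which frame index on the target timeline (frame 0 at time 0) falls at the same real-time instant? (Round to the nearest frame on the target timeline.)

Source frame index: (0×3600 + 56×60 + 20) × 50 + 42 = 169042.
Real time: 169042 / (50) = 84521/25 s.
Target frame: (84521/25) × (30000/1001) = 101425200/1001 ≈ 101323.876 → 101324.

frame 101324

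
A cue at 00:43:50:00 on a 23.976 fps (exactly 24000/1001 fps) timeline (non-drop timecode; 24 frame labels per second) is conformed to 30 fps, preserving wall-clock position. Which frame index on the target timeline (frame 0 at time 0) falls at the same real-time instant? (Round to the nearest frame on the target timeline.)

frame 78979

Source frame index: (0×3600 + 43×60 + 50) × 24 + 0 = 63120.
Real time: 63120 / (24000/1001) = 263263/100 s.
Target frame: (263263/100) × (30) = 789789/10 ≈ 78978.900 → 78979.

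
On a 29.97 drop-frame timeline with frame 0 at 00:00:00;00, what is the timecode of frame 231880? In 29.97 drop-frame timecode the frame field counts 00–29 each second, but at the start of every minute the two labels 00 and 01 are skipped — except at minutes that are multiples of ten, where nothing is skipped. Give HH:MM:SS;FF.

Ten DF minutes hold 17982 frames, so frame 231880 lies in block 12 (frames 215784–233765) with 16096 frames into that block.
The block's first minute is 1800 frames and the rest 1798 each; 16096 frames reaches minute 8, so 12 × 18 + 8 × 2 = 232 labels have been skipped so far.
Adding those back, label number 231880 + 232 = 232112 at 30 labels/s is 7737 s + 2 f = 2 h 8 min 57 s frame 2, i.e. 02:08:57;02.

02:08:57;02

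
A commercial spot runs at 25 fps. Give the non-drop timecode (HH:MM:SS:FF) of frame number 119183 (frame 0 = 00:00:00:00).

01:19:27:08

119183 ÷ 25 = 4767 full seconds, remainder 8 frames.
4767 s = 1 h 19 min 27 s.
Timecode: 01:19:27:08.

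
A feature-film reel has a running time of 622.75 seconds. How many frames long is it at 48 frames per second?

29892 frames

Frames = 622.75 × 48 = 29892.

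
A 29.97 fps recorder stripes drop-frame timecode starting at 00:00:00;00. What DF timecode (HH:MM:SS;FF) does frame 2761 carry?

00:01:32;03

Each 10-minute DF block holds 10 × 60 × 30 − 9 × 2 = 17982 frames. 2761 ÷ 17982 → 0 full blocks, remainder 2761.
Within the partial block the first minute is 1800 frames and each further minute 1798, so 1 further minute boundary passed. Total skipped labels = 18 × 0 + 2 × 1 = 2.
Non-drop label index = 2761 + 2 = 2763; at 30 labels/s that is 00:01:32:03, i.e. DF 00:01:32;03.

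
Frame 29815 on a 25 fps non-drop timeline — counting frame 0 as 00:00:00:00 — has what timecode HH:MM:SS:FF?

29815 ÷ 25 = 1192 full seconds, remainder 15 frames.
1192 s = 0 h 19 min 52 s.
Timecode: 00:19:52:15.

00:19:52:15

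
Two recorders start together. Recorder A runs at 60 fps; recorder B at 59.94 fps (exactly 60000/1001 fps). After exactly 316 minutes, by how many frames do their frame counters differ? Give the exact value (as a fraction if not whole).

316 min = 18960 s.
A emits 60 × 18960 = 1137600 frames; B emits 60000/1001 × 18960 = 1137600000/1001.
Difference = 1137600/1001 frames (≈ 1136.4635); B is behind A.

1137600/1001 frames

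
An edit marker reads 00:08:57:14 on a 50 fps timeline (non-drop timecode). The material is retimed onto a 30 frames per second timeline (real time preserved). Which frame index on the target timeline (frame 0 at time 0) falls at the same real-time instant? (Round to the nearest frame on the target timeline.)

frame 16118

Source frame index: (0×3600 + 8×60 + 57) × 50 + 14 = 26864.
Real time: 26864 / (50) = 13432/25 s.
Target frame: (13432/25) × (30) = 80592/5 ≈ 16118.400 → 16118.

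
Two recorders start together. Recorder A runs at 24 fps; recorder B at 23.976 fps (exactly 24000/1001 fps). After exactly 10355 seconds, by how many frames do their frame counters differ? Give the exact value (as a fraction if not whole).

248520/1001 frames

A emits 24 × 10355 = 248520 frames; B emits 24000/1001 × 10355 = 248520000/1001.
Difference = 248520/1001 frames (≈ 248.2717); B is behind A.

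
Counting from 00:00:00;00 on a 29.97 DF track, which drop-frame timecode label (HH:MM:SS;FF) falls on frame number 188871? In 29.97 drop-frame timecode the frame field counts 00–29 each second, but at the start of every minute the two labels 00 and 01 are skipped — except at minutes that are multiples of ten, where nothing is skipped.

01:45:02;01

Each 10-minute DF block holds 10 × 60 × 30 − 9 × 2 = 17982 frames. 188871 ÷ 17982 → 10 full blocks, remainder 9051.
Within the partial block the first minute is 1800 frames and each further minute 1798, so 5 further minute boundaries passed. Total skipped labels = 18 × 10 + 2 × 5 = 190.
Non-drop label index = 188871 + 190 = 189061; at 30 labels/s that is 01:45:02:01, i.e. DF 01:45:02;01.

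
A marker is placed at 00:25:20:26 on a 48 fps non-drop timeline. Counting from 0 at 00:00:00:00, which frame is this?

72986

Total seconds to the label: (0 × 3600 + 25 × 60 + 20) = 1520.
Frame index = 1520 × 48 + 26 = 72986.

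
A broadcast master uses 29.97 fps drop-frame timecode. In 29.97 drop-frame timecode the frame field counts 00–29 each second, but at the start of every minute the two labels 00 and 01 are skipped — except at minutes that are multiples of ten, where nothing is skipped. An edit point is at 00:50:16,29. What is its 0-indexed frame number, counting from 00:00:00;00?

90419

Complete 10-minute blocks: 5, each 17982 frames → 89910.
Remaining 0 whole minutes in the current block: 0 frames.
Within the current minute: 16 × 30 + 29 = 509. Total = 89910 + 0 + 509 = 90419.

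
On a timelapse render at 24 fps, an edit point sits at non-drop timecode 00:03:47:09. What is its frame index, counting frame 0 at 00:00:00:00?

5457

Total seconds to the label: (0 × 3600 + 3 × 60 + 47) = 227.
Frame index = 227 × 24 + 9 = 5457.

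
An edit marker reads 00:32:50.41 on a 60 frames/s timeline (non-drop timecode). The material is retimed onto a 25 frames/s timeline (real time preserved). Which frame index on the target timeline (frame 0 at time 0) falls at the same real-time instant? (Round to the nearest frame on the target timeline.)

Source frame index: (0×3600 + 32×60 + 50) × 60 + 41 = 118241.
Real time: 118241 / (60) = 118241/60 s.
Target frame: (118241/60) × (25) = 591205/12 ≈ 49267.083 → 49267.

frame 49267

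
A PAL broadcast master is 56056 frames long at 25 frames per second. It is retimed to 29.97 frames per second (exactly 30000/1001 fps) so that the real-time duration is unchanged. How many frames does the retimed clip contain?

Target frames = source frames × (target rate / source rate) = 56056 × (30000/1001)/(25) = 56056 × 1200/1001 = 67200.

67200 frames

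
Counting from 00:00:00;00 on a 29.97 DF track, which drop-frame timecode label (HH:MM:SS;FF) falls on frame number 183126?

Each 10-minute DF block holds 10 × 60 × 30 − 9 × 2 = 17982 frames. 183126 ÷ 17982 → 10 full blocks, remainder 3306.
Within the partial block the first minute is 1800 frames and each further minute 1798, so 1 further minute boundary passed. Total skipped labels = 18 × 10 + 2 × 1 = 182.
Non-drop label index = 183126 + 182 = 183308; at 30 labels/s that is 01:41:50:08, i.e. DF 01:41:50;08.

01:41:50;08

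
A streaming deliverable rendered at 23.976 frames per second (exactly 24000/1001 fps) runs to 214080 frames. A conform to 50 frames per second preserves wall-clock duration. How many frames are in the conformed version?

446446 frames

Target frames = source frames × (target rate / source rate) = 214080 × (50)/(24000/1001) = 214080 × 1001/480 = 446446.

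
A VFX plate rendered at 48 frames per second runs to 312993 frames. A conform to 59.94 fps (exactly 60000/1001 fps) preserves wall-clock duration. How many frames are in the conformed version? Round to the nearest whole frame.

Frames at target rate = 312993 × (60000/1001) / (48) = 391241250/1001 ≈ 390850.400.
Nearest whole frame: 390850.

390850 frames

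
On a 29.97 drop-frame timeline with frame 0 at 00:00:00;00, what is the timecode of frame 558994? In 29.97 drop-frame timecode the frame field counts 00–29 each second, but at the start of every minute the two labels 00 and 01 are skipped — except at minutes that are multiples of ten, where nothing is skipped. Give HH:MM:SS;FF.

Ten DF minutes hold 17982 frames, so frame 558994 lies in block 31 (frames 557442–575423) with 1552 frames into that block.
The block's first minute is 1800 frames and the rest 1798 each; 1552 frames reaches minute 0, so 31 × 18 + 0 × 2 = 558 labels have been skipped so far.
Adding those back, label number 558994 + 558 = 559552 at 30 labels/s is 18651 s + 22 f = 5 h 10 min 51 s frame 22, i.e. 05:10:51;22.

05:10:51;22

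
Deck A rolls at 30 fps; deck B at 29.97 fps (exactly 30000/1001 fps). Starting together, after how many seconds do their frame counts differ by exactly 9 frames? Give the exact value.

300.3 seconds

The gap grows by |30000/1001 − 30| = 30/1001 frames per second.
Time for a 9-frame gap: 9 ÷ (30/1001) = 300.3 s.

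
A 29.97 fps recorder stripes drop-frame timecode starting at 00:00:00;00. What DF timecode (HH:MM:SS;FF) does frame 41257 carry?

Ten DF minutes hold 17982 frames, so frame 41257 lies in block 2 (frames 35964–53945) with 5293 frames into that block.
The block's first minute is 1800 frames and the rest 1798 each; 5293 frames reaches minute 2, so 2 × 18 + 2 × 2 = 40 labels have been skipped so far.
Adding those back, label number 41257 + 40 = 41297 at 30 labels/s is 1376 s + 17 f = 0 h 22 min 56 s frame 17, i.e. 00:22:56;17.

00:22:56;17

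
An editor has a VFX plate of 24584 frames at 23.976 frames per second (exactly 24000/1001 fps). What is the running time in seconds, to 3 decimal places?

Running time = 24584 × 1001/24000 = 3076073/3000 s ≈ 1025.358 s.

1025.358 seconds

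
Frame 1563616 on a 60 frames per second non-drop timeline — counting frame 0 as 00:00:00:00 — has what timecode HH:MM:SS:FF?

1563616 ÷ 60 = 26060 full seconds, remainder 16 frames.
26060 s = 7 h 14 min 20 s.
Timecode: 07:14:20:16.

07:14:20:16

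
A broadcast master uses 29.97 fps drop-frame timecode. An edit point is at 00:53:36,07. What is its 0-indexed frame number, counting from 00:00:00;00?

As if non-drop at 30 labels/s: (0 × 3600 + 53 × 60 + 36) × 30 + 7 = 96487.
Minute boundaries passed: 53; those not divisible by 10: 53 − 5 = 48; dropped labels = 2 × 48 = 96.
Actual frame index = 96487 − 96 = 96391.

96391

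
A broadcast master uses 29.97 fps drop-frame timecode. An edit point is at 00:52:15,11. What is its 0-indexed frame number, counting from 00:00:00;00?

93967

Complete 10-minute blocks: 5, each 17982 frames → 89910.
Remaining 2 whole minutes in the current block: 1800 + 1 × 1798 = 3598 frames.
Within the current minute: 15 × 30 + 11 − 2 = 459 (labels ;00/;01 skipped at this minute). Total = 89910 + 3598 + 459 = 93967.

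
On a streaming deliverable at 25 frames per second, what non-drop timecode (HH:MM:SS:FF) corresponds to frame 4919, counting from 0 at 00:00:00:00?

4919 ÷ 25 = 196 full seconds, remainder 19 frames.
196 s = 0 h 3 min 16 s.
Timecode: 00:03:16:19.

00:03:16:19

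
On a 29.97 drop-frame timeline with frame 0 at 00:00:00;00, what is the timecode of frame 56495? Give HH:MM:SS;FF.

00:31:25;01

Ten DF minutes hold 17982 frames, so frame 56495 lies in block 3 (frames 53946–71927) with 2549 frames into that block.
The block's first minute is 1800 frames and the rest 1798 each; 2549 frames reaches minute 1, so 3 × 18 + 1 × 2 = 56 labels have been skipped so far.
Adding those back, label number 56495 + 56 = 56551 at 30 labels/s is 1885 s + 1 f = 0 h 31 min 25 s frame 1, i.e. 00:31:25;01.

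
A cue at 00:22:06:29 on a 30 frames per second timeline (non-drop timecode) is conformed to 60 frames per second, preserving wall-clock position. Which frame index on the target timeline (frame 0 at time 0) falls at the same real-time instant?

Source frame index: (0×3600 + 22×60 + 6) × 30 + 29 = 39809.
Real time: 39809 / (30) = 39809/30 s.
Target frame: (39809/30) × (60) = 79618.

frame 79618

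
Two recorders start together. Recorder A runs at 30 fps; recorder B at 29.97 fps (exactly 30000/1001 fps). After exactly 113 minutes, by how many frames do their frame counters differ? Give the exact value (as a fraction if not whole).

203400/1001 frames

113 min = 6780 s.
A emits 30 × 6780 = 203400 frames; B emits 30000/1001 × 6780 = 203400000/1001.
Difference = 203400/1001 frames (≈ 203.1968); B is behind A.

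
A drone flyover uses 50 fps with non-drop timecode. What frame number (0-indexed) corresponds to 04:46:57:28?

Total seconds to the label: (4 × 3600 + 46 × 60 + 57) = 17217.
Frame index = 17217 × 50 + 28 = 860878.

860878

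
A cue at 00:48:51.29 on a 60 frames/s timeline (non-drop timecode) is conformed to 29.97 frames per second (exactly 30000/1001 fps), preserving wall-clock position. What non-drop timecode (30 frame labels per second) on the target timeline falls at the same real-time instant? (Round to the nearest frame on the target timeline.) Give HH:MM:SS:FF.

Source frame index: (0×3600 + 48×60 + 51) × 60 + 29 = 175889.
Real time: 175889 / (60) = 175889/60 s.
Target frame: (175889/60) × (30000/1001) = 12563500/143 ≈ 87856.643 → 87857.
At 30 labels/s: frame 87857 → 00:48:48:17.

00:48:48:17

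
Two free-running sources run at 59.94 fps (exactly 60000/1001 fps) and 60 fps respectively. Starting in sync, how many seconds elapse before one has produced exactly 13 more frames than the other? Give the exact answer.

The gap grows by |60 − 60000/1001| = 60/1001 frames per second.
Time for a 13-frame gap: 13 ÷ (60/1001) = 13013/60 s.

13013/60 seconds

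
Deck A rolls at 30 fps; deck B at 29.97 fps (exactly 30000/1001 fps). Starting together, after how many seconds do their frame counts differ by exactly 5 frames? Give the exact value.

The gap grows by |30000/1001 − 30| = 30/1001 frames per second.
Time for a 5-frame gap: 5 ÷ (30/1001) = 1001/6 s.

1001/6 seconds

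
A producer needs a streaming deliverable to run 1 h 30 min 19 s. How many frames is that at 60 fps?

325140 frames

1 h 30 min 19 s = 5419 s.
Frames = 5419 × 60 = 325140.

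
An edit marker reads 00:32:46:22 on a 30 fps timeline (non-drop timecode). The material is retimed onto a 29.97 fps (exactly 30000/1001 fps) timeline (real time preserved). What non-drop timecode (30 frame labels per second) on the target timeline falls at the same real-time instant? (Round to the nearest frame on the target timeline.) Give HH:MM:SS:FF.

00:32:44:23

Source frame index: (0×3600 + 32×60 + 46) × 30 + 22 = 59002.
Real time: 59002 / (30) = 29501/15 s.
Target frame: (29501/15) × (30000/1001) = 59002000/1001 ≈ 58943.057 → 58943.
At 30 labels/s: frame 58943 → 00:32:44:23.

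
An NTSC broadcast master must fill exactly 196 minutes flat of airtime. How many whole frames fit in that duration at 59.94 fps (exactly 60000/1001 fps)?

196 min = 11760 s.
Frames = 11760 × 60000/1001 = 100800000/143 ≈ 704895.1049.
Complete frames: 704895.

704895 frames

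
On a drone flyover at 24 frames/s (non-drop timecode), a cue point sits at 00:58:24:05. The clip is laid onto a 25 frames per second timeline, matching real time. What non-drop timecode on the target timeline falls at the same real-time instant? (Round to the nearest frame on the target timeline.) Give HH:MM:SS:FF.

00:58:24:05

Source frame index: (0×3600 + 58×60 + 24) × 24 + 5 = 84101.
Real time: 84101 / (24) = 84101/24 s.
Target frame: (84101/24) × (25) = 2102525/24 ≈ 87605.208 → 87605.
At 25 labels/s: frame 87605 → 00:58:24:05.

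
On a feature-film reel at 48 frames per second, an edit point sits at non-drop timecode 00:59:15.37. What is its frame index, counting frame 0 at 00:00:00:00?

Total seconds to the label: (0 × 3600 + 59 × 60 + 15) = 3555.
Frame index = 3555 × 48 + 37 = 170677.

frame 170677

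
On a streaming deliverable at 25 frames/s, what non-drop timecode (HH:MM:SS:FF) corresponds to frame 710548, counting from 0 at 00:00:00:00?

710548 ÷ 25 = 28421 full seconds, remainder 23 frames.
28421 s = 7 h 53 min 41 s.
Timecode: 07:53:41:23.

07:53:41:23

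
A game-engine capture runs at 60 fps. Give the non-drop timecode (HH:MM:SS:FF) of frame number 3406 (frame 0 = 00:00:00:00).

3406 ÷ 60 = 56 full seconds, remainder 46 frames.
56 s = 0 h 0 min 56 s.
Timecode: 00:00:56:46.

00:00:56:46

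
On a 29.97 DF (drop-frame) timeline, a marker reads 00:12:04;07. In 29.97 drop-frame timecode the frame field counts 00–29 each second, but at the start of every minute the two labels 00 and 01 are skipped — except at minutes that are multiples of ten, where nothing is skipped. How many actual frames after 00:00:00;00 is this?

As if non-drop at 30 labels/s: (0 × 3600 + 12 × 60 + 4) × 30 + 7 = 21727.
Minute boundaries passed: 12; those not divisible by 10: 12 − 1 = 11; dropped labels = 2 × 11 = 22.
Actual frame index = 21727 − 22 = 21705.

21705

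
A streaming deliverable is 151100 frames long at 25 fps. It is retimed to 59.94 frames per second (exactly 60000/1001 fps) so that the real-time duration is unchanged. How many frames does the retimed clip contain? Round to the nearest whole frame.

Frames at target rate = 151100 × (60000/1001) / (25) = 362640000/1001 ≈ 362277.722.
Nearest whole frame: 362278.

362278 frames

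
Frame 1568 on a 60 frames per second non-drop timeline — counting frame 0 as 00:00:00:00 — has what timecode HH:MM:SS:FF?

00:00:26:08

1568 ÷ 60 = 26 full seconds, remainder 8 frames.
26 s = 0 h 0 min 26 s.
Timecode: 00:00:26:08.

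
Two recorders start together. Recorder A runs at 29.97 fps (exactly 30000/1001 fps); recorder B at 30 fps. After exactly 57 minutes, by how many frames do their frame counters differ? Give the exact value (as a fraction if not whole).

102600/1001 frames

57 min = 3420 s.
A emits 30000/1001 × 3420 = 102600000/1001 frames; B emits 30 × 3420 = 102600.
Difference = 102600/1001 frames (≈ 102.4975); B is ahead of A.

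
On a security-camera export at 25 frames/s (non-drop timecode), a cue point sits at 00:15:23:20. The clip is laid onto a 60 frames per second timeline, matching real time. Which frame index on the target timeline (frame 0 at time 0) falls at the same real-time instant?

Source frame index: (0×3600 + 15×60 + 23) × 25 + 20 = 23095.
Real time: 23095 / (25) = 4619/5 s.
Target frame: (4619/5) × (60) = 55428.

frame 55428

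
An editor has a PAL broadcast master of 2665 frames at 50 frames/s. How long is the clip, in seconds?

Running time = 2665 / (50) = 53.3 s.

53.3 seconds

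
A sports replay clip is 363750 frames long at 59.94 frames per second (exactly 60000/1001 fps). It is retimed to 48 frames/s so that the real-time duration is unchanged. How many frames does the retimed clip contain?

Target frames = source frames × (target rate / source rate) = 363750 × (48)/(60000/1001) = 363750 × 1001/1250 = 291291.

291291 frames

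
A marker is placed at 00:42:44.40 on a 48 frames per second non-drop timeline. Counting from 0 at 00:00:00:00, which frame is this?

frame 123112

Total seconds to the label: (0 × 3600 + 42 × 60 + 44) = 2564.
Frame index = 2564 × 48 + 40 = 123112.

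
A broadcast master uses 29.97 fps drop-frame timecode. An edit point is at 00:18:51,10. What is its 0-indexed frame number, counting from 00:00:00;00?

33906

Complete 10-minute blocks: 1, each 17982 frames → 17982.
Remaining 8 whole minutes in the current block: 1800 + 7 × 1798 = 14386 frames.
Within the current minute: 51 × 30 + 10 − 2 = 1538 (labels ;00/;01 skipped at this minute). Total = 17982 + 14386 + 1538 = 33906.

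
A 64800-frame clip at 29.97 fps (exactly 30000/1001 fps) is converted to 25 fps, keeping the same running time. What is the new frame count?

Target frames = source frames × (target rate / source rate) = 64800 × (25)/(30000/1001) = 64800 × 1001/1200 = 54054.

54054 frames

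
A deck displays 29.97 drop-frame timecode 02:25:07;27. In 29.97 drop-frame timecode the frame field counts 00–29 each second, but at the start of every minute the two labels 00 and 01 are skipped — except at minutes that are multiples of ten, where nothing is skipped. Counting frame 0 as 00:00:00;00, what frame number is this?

260975

Complete 10-minute blocks: 14, each 17982 frames → 251748.
Remaining 5 whole minutes in the current block: 1800 + 4 × 1798 = 8992 frames.
Within the current minute: 7 × 30 + 27 − 2 = 235 (labels ;00/;01 skipped at this minute). Total = 251748 + 8992 + 235 = 260975.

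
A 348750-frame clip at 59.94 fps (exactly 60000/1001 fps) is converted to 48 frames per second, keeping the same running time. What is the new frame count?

279279 frames

Target frames = source frames × (target rate / source rate) = 348750 × (48)/(60000/1001) = 348750 × 1001/1250 = 279279.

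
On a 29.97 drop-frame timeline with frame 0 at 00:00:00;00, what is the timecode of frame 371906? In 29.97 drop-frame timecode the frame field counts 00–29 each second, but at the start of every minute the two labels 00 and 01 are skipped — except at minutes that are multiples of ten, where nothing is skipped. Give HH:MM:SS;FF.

Each 10-minute DF block holds 10 × 60 × 30 − 9 × 2 = 17982 frames. 371906 ÷ 17982 → 20 full blocks, remainder 12266.
Within the partial block the first minute is 1800 frames and each further minute 1798, so 6 further minute boundaries passed. Total skipped labels = 18 × 20 + 2 × 6 = 372.
Non-drop label index = 371906 + 372 = 372278; at 30 labels/s that is 03:26:49:08, i.e. DF 03:26:49;08.

03:26:49;08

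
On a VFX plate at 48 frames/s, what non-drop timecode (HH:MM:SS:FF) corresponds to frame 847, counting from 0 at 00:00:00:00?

847 ÷ 48 = 17 full seconds, remainder 31 frames.
17 s = 0 h 0 min 17 s.
Timecode: 00:00:17:31.

00:00:17:31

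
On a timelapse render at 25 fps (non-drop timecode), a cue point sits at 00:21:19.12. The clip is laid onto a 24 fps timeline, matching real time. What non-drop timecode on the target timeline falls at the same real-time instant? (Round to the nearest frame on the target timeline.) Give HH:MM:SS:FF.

Source frame index: (0×3600 + 21×60 + 19) × 25 + 12 = 31987.
Real time: 31987 / (25) = 31987/25 s.
Target frame: (31987/25) × (24) = 767688/25 ≈ 30707.520 → 30708.
At 24 labels/s: frame 30708 → 00:21:19:12.

00:21:19:12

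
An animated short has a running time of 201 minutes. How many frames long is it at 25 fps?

301500 frames

201 min = 12060 s.
Frames = 12060 × 25 = 301500.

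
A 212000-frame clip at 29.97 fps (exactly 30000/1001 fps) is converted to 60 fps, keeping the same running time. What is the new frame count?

Target frames = source frames × (target rate / source rate) = 212000 × (60)/(30000/1001) = 212000 × 1001/500 = 424424.

424424 frames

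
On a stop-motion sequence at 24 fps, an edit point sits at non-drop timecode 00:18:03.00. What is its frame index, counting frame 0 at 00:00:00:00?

Total seconds to the label: (0 × 3600 + 18 × 60 + 3) = 1083.
Frame index = 1083 × 24 + 0 = 25992.

frame 25992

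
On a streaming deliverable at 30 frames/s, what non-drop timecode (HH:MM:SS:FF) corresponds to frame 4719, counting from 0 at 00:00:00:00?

4719 ÷ 30 = 157 full seconds, remainder 9 frames.
157 s = 0 h 2 min 37 s.
Timecode: 00:02:37:09.

00:02:37:09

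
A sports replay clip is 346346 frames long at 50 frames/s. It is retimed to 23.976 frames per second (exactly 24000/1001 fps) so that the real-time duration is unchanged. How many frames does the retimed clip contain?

166080 frames

Target frames = source frames × (target rate / source rate) = 346346 × (24000/1001)/(50) = 346346 × 480/1001 = 166080.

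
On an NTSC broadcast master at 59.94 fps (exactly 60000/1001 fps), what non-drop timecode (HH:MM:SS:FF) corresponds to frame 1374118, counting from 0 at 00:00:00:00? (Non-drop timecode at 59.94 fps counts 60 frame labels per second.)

06:21:41:58

1374118 ÷ 60 = 22901 full seconds, remainder 58 frames.
22901 s = 6 h 21 min 41 s.
Timecode: 06:21:41:58.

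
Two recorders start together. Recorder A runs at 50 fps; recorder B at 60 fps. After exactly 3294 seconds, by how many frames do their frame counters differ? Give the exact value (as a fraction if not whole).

A emits 50 × 3294 = 164700 frames; B emits 60 × 3294 = 197640.
Difference = 32940 frames; B is ahead of A.

32940 frames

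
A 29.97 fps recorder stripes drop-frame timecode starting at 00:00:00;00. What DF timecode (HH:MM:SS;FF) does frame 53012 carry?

00:29:28;26

Ten DF minutes hold 17982 frames, so frame 53012 lies in block 2 (frames 35964–53945) with 17048 frames into that block.
The block's first minute is 1800 frames and the rest 1798 each; 17048 frames reaches minute 9, so 2 × 18 + 9 × 2 = 54 labels have been skipped so far.
Adding those back, label number 53012 + 54 = 53066 at 30 labels/s is 1768 s + 26 f = 0 h 29 min 28 s frame 26, i.e. 00:29:28;26.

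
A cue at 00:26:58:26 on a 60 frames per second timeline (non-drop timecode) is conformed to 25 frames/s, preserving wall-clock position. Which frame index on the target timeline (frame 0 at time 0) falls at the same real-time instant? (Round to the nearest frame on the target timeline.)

Source frame index: (0×3600 + 26×60 + 58) × 60 + 26 = 97106.
Real time: 97106 / (60) = 48553/30 s.
Target frame: (48553/30) × (25) = 242765/6 ≈ 40460.833 → 40461.

frame 40461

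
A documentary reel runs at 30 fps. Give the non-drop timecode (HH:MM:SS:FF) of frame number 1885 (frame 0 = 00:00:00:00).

1885 ÷ 30 = 62 full seconds, remainder 25 frames.
62 s = 0 h 1 min 2 s.
Timecode: 00:01:02:25.

00:01:02:25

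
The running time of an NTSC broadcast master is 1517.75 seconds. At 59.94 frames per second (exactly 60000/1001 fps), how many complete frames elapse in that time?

Frames = 1517.75 × 60000/1001 = 7005000/77 ≈ 90974.0260.
Complete frames: 90974.

90974 frames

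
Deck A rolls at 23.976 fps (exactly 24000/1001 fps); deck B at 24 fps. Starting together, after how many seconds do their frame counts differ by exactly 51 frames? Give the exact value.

2127.125 seconds

The gap grows by |24 − 24000/1001| = 24/1001 frames per second.
Time for a 51-frame gap: 51 ÷ (24/1001) = 2127.125 s.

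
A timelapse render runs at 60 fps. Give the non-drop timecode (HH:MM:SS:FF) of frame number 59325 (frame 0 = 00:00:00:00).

00:16:28:45

59325 ÷ 60 = 988 full seconds, remainder 45 frames.
988 s = 0 h 16 min 28 s.
Timecode: 00:16:28:45.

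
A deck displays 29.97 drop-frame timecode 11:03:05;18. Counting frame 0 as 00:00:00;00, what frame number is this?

As if non-drop at 30 labels/s: (11 × 3600 + 3 × 60 + 5) × 30 + 18 = 1193568.
Minute boundaries passed: 663; those not divisible by 10: 663 − 66 = 597; dropped labels = 2 × 597 = 1194.
Actual frame index = 1193568 − 1194 = 1192374.

1192374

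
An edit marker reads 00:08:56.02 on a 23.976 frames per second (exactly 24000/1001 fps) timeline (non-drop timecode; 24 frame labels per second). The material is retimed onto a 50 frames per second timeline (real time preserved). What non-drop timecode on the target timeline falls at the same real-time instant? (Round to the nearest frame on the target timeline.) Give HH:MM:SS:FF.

00:08:56:31

Source frame index: (0×3600 + 8×60 + 56) × 24 + 2 = 12866.
Real time: 12866 / (24000/1001) = 6439433/12000 s.
Target frame: (6439433/12000) × (50) = 6439433/240 ≈ 26830.971 → 26831.
At 50 labels/s: frame 26831 → 00:08:56:31.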